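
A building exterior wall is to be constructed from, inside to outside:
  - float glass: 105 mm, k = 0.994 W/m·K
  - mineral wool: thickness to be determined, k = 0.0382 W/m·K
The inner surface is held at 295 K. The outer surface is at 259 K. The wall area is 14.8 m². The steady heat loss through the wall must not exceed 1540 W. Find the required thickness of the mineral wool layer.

Using the resistance-network approach (series):
R_float glass = L/(kA) = 0.105/(0.994×14.8) = 0.007137 K/W
Sum of the known resistances R_other = 0.007137 K/W
Required total resistance R_tot = ΔT/Q_allow = 36/1540 = 0.02338 K/W
R_mineral wool = R_tot − R_other = 0.01624 K/W
L = R·k·A = 0.01624×0.0382×14.8

L ≈ 9.18 mm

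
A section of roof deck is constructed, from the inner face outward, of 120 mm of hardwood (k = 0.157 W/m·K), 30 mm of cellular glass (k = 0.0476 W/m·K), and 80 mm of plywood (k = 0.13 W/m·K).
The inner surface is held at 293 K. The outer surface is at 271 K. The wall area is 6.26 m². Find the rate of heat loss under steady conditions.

Treating each layer as a thermal resistance in series:
R_hardwood = L/(kA) = 0.12/(0.157×6.26) = 0.1221 K/W
R_cellular glass = L/(kA) = 0.03/(0.0476×6.26) = 0.1007 K/W
R_plywood = L/(kA) = 0.08/(0.13×6.26) = 0.0983 K/W
R_total = 0.3211 K/W
Q = ΔT / R_total = 22 / 0.3211

Q ≈ 68.5 W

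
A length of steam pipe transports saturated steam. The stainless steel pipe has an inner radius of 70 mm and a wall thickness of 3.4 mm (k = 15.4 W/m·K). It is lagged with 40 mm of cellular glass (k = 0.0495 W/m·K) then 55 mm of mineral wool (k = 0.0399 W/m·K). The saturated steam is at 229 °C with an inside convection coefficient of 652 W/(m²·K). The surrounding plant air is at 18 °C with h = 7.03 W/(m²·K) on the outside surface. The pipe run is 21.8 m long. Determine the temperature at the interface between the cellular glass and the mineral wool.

T ≈ 134 °C

Treating each annulus and film as a series resistance:
R_inner film = 1/(h_i·2πr₁L) = 1/(652×2π×0.07×21.8) = 1.6×10^-4 K/W
R_stainless steel pipe wall = ln(73.4/70)/(2π×15.4×21.8) = 2.248×10^-5 K/W
R_cellular glass = ln(113.4/73.4)/(2π×0.0495×21.8) = 0.06416 K/W
R_mineral wool = ln(168.4/113.4)/(2π×0.0399×21.8) = 0.07235 K/W
R_outer film = 1/(h_o·2πr_oL) = 1/(7.03×2π×0.1684×21.8) = 0.006167 K/W
R_total = 0.1429 K/W
Q = ΔT/R_total = 211/0.1429
Q = 1480 W
T_interface = T_inner − Q·ΣR(inner→interface) = 229 − 1480×0.06434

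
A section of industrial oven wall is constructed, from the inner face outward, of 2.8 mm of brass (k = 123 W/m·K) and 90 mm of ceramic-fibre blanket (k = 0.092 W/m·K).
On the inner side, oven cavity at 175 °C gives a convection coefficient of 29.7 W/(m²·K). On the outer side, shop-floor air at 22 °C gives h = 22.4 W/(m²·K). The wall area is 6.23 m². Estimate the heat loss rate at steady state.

Model the wall as resistances in series:
R_inner film = 1/(h_i·A) = 1/(29.7×6.23) = 0.005404 K/W
R_brass = L/(kA) = 0.0028/(123×6.23) = 3.654×10^-6 K/W
R_ceramic-fibre blanket = L/(kA) = 0.09/(0.092×6.23) = 0.157 K/W
R_outer film = 1/(h_o·A) = 1/(22.4×6.23) = 0.007166 K/W
R_total = 0.1696 K/W
Q = ΔT / R_total = 153 / 0.1696

Q ≈ 902 W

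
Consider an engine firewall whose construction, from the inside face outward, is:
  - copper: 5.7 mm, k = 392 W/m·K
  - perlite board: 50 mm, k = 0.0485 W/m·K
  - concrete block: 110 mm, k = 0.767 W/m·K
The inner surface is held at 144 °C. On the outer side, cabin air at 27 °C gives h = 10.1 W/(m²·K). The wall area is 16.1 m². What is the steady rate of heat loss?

Q ≈ 1480 W

Treating each layer as a thermal resistance in series:
R_copper = L/(kA) = 0.0057/(392×16.1) = 9.032×10^-7 K/W
R_perlite board = L/(kA) = 0.05/(0.0485×16.1) = 0.06403 K/W
R_concrete block = L/(kA) = 0.11/(0.767×16.1) = 0.008908 K/W
R_outer film = 1/(h_o·A) = 1/(10.1×16.1) = 0.00615 K/W
R_total = 0.07909 K/W
Q = ΔT / R_total = 117 / 0.07909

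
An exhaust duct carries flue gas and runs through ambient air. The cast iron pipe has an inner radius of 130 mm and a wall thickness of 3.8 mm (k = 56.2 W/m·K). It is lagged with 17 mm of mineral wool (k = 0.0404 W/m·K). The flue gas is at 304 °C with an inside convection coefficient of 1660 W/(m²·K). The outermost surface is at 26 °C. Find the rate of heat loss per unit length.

For a radial system each layer contributes R = ln(r_out/r_in)/(2πkL); films add R = 1/(hA).
R_inner film = 1/(h_i·2πr₁L) = 1/(1660×2π×0.13×1) = 7.375×10^-4 K/W
R_cast iron pipe wall = ln(133.8/130)/(2π×56.2×1) = 8.159×10^-5 K/W
R_mineral wool = ln(150.8/133.8)/(2π×0.0404×1) = 0.4712 K/W
R_total = 0.472 K/W
Q = ΔT/R_total = 278/0.472

q′ ≈ 589 W/m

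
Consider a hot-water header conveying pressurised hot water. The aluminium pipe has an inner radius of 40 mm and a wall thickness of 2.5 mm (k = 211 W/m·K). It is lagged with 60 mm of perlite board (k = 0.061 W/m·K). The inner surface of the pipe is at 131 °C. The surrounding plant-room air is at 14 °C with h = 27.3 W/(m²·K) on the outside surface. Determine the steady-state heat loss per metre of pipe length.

q′ ≈ 49.7 W/m

Cylindrical conduction, so R = ln(r₂/r₁)/(2πkL) per layer, in series:
R_aluminium pipe wall = ln(42.5/40)/(2π×211×1) = 4.573×10^-5 K/W
R_perlite board = ln(102.5/42.5)/(2π×0.061×1) = 2.297 K/W
R_outer film = 1/(h_o·2πr_oL) = 1/(27.3×2π×0.1025×1) = 0.05688 K/W
R_total = 2.354 K/W
Q = ΔT/R_total = 117/2.354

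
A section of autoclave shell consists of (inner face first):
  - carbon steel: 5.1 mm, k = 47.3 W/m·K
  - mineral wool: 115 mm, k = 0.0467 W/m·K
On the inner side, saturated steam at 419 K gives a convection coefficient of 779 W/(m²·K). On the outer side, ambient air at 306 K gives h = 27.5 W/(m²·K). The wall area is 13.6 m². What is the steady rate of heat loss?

Treating each layer as a thermal resistance in series:
R_inner film = 1/(h_i·A) = 1/(779×13.6) = 9.439×10^-5 K/W
R_carbon steel = L/(kA) = 0.0051/(47.3×13.6) = 7.928×10^-6 K/W
R_mineral wool = L/(kA) = 0.115/(0.0467×13.6) = 0.1811 K/W
R_outer film = 1/(h_o·A) = 1/(27.5×13.6) = 0.002674 K/W
R_total = 0.1838 K/W
Q = ΔT / R_total = 113 / 0.1838

Q ≈ 615 W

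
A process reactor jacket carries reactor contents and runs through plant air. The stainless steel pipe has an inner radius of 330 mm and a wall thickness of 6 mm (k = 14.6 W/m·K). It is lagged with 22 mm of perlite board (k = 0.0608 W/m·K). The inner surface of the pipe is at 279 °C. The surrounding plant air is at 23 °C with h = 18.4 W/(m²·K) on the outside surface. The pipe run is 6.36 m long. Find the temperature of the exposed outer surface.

T ≈ 55.5 °C

Per-layer cylindrical resistances, series-summed:
R_stainless steel pipe wall = ln(336/330)/(2π×14.6×6.36) = 3.088×10^-5 K/W
R_perlite board = ln(358/336)/(2π×0.0608×6.36) = 0.0261 K/W
R_outer film = 1/(h_o·2πr_oL) = 1/(18.4×2π×0.358×6.36) = 0.003799 K/W
R_total = 0.02993 K/W
Q = ΔT/R_total = 256/0.02993
Q = 8550 W
T_interface = T_inner − Q·ΣR(inner→interface) = 279 − 8550×0.02613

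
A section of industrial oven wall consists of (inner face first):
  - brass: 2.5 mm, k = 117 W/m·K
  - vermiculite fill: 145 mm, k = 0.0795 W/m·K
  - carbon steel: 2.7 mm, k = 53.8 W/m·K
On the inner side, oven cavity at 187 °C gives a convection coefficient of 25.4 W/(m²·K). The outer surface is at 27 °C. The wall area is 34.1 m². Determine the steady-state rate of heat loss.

Using the resistance-network approach (series):
R_inner film = 1/(h_i·A) = 1/(25.4×34.1) = 0.001155 K/W
R_brass = L/(kA) = 0.0025/(117×34.1) = 6.266×10^-7 K/W
R_vermiculite fill = L/(kA) = 0.145/(0.0795×34.1) = 0.05349 K/W
R_carbon steel = L/(kA) = 0.0027/(53.8×34.1) = 1.472×10^-6 K/W
R_total = 0.05464 K/W
Q = ΔT / R_total = 160 / 0.05464

Q ≈ 2930 W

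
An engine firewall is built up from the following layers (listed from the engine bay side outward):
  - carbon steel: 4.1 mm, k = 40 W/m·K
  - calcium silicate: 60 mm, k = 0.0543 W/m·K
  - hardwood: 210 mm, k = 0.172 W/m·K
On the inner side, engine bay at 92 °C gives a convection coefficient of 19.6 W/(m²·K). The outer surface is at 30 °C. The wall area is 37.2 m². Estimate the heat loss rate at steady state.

Series thermal resistances:
R_inner film = 1/(h_i·A) = 1/(19.6×37.2) = 0.001372 K/W
R_carbon steel = L/(kA) = 0.0041/(40×37.2) = 2.755×10^-6 K/W
R_calcium silicate = L/(kA) = 0.06/(0.0543×37.2) = 0.0297 K/W
R_hardwood = L/(kA) = 0.21/(0.172×37.2) = 0.03282 K/W
R_total = 0.0639 K/W
Q = ΔT / R_total = 62 / 0.0639

Q ≈ 970 W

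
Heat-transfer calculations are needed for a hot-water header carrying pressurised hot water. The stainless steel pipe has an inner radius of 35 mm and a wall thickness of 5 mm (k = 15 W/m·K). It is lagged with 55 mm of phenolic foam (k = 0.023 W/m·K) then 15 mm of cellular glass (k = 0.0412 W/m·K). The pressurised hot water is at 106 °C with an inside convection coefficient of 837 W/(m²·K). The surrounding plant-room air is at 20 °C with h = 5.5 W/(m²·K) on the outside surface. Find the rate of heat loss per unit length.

q′ ≈ 12.6 W/m

Per-layer cylindrical resistances, series-summed:
R_inner film = 1/(h_i·2πr₁L) = 1/(837×2π×0.035×1) = 0.005433 K/W
R_stainless steel pipe wall = ln(40/35)/(2π×15×1) = 0.001417 K/W
R_phenolic foam = ln(95/40)/(2π×0.023×1) = 5.986 K/W
R_cellular glass = ln(110/95)/(2π×0.0412×1) = 0.5663 K/W
R_outer film = 1/(h_o·2πr_oL) = 1/(5.5×2π×0.11×1) = 0.2631 K/W
R_total = 6.822 K/W
Q = ΔT/R_total = 86/6.822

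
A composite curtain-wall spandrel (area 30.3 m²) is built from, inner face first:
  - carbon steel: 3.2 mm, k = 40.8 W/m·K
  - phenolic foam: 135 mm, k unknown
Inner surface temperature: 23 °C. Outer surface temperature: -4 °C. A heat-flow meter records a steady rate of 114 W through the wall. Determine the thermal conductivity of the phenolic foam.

k ≈ 0.0188 W/(m·K)

Treating each layer as a thermal resistance in series:
R_carbon steel = L/(kA) = 0.0032/(40.8×30.3) = 2.588×10^-6 K/W
Sum of known resistances R_other = 2.588×10^-6 K/W
Total R = ΔT/Q = 27/114 = 0.2368 K/W
R_phenolic foam = R_total − R_other = 0.2368 K/W
k = L/(R·A) = 0.135/(0.2368×30.3)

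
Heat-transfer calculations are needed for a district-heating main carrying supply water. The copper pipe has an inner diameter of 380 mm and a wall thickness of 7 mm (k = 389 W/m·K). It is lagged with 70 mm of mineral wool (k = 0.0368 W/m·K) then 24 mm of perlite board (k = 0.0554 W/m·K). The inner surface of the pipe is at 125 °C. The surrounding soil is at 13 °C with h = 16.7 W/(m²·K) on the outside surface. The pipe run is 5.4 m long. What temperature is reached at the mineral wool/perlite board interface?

Treating each annulus and film as a series resistance:
R_copper pipe wall = ln(197/190)/(2π×389×5.4) = 2.741×10^-6 K/W
R_mineral wool = ln(267/197)/(2π×0.0368×5.4) = 0.2435 K/W
R_perlite board = ln(291/267)/(2π×0.0554×5.4) = 0.04579 K/W
R_outer film = 1/(h_o·2πr_oL) = 1/(16.7×2π×0.291×5.4) = 0.006065 K/W
R_total = 0.2954 K/W
Q = ΔT/R_total = 112/0.2954
Q = 379 W
T_interface = T_inner − Q·ΣR(inner→interface) = 125 − 379×0.2435

T ≈ 32.7 °C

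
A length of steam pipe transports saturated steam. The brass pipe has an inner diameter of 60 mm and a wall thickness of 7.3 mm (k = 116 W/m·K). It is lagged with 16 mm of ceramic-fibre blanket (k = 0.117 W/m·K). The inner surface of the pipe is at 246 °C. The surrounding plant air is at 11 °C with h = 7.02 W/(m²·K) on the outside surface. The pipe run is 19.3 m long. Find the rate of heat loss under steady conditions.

Q ≈ 4980 W

Per-layer cylindrical resistances, series-summed:
R_brass pipe wall = ln(37.3/30)/(2π×116×19.3) = 1.548×10^-5 K/W
R_ceramic-fibre blanket = ln(53.3/37.3)/(2π×0.117×19.3) = 0.02516 K/W
R_outer film = 1/(h_o·2πr_oL) = 1/(7.02×2π×0.0533×19.3) = 0.02204 K/W
R_total = 0.04721 K/W
Q = ΔT/R_total = 235/0.04721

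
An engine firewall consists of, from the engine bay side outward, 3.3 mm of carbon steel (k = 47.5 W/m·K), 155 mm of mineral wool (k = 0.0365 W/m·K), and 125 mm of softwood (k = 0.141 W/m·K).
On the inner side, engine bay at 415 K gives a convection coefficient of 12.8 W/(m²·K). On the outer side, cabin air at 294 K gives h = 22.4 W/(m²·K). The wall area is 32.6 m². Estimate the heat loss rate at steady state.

Using the resistance-network approach (series):
R_inner film = 1/(h_i·A) = 1/(12.8×32.6) = 0.002396 K/W
R_carbon steel = L/(kA) = 0.0033/(47.5×32.6) = 2.131×10^-6 K/W
R_mineral wool = L/(kA) = 0.155/(0.0365×32.6) = 0.1303 K/W
R_softwood = L/(kA) = 0.125/(0.141×32.6) = 0.02719 K/W
R_outer film = 1/(h_o·A) = 1/(22.4×32.6) = 0.001369 K/W
R_total = 0.1612 K/W
Q = ΔT / R_total = 121 / 0.1612

Q ≈ 751 W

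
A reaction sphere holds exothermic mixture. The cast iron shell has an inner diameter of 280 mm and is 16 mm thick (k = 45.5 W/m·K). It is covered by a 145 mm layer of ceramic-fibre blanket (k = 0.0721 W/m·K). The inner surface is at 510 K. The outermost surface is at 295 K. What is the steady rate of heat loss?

Radial (spherical) resistances in series:
R_cast iron shell = (1/0.14 − 1/0.156)/(4π×45.5) = 0.001281 K/W
R_ceramic-fibre blanket = (1/0.156 − 1/0.301)/(4π×0.0721) = 3.408 K/W
R_total = 3.41 K/W
Q = ΔT/R_total = 215/3.41

Q ≈ 63.1 W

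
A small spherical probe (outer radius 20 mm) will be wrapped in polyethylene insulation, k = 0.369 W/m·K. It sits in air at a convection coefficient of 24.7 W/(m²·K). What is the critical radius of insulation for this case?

r_cr ≈ 29.9 mm

For a sphere r_cr = 2k/h = 2×0.369/24.7
r_cr = 29.9 mm; since the bare radius (20 mm) is below r_cr, adding a thin layer of insulation will *increase* heat loss.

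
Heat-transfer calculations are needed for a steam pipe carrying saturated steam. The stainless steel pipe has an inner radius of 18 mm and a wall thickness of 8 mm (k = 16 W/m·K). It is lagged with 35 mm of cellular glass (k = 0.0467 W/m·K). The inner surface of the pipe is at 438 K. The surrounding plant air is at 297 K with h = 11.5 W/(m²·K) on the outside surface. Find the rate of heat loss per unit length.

Radial resistances (cylindrical: R_cond = ln(r_o/r_i)/(2πkL), R_conv = 1/(h·2πrL)):
R_stainless steel pipe wall = ln(26/18)/(2π×16×1) = 0.003658 K/W
R_cellular glass = ln(61/26)/(2π×0.0467×1) = 2.906 K/W
R_outer film = 1/(h_o·2πr_oL) = 1/(11.5×2π×0.061×1) = 0.2269 K/W
R_total = 3.137 K/W
Q = ΔT/R_total = 141/3.137

q′ ≈ 44.9 W/m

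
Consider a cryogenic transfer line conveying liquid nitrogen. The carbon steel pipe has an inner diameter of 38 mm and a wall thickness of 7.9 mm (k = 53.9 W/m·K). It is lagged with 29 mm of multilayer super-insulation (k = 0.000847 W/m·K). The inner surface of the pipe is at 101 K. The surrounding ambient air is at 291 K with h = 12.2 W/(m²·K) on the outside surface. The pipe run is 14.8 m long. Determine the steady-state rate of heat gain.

Q ≈ 20.4 W

Per-layer cylindrical resistances, series-summed:
R_carbon steel pipe wall = ln(26.9/19)/(2π×53.9×14.8) = 6.937×10^-5 K/W
R_multilayer super-insulation = ln(55.9/26.9)/(2π×0.000847×14.8) = 9.287 K/W
R_outer film = 1/(h_o·2πr_oL) = 1/(12.2×2π×0.0559×14.8) = 0.01577 K/W
R_total = 9.302 K/W
Q = ΔT/R_total = 190/9.302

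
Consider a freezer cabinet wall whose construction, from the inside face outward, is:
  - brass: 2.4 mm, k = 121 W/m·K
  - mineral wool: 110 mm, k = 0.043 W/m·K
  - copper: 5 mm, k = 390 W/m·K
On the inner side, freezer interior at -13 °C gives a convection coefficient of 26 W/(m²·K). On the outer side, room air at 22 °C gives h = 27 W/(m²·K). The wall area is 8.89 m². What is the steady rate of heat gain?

Thermal resistances in series:
R_inner film = 1/(h_i·A) = 1/(26×8.89) = 0.004326 K/W
R_brass = L/(kA) = 0.0024/(121×8.89) = 2.231×10^-6 K/W
R_mineral wool = L/(kA) = 0.11/(0.043×8.89) = 0.2878 K/W
R_copper = L/(kA) = 0.005/(390×8.89) = 1.442×10^-6 K/W
R_outer film = 1/(h_o·A) = 1/(27×8.89) = 0.004166 K/W
R_total = 0.2963 K/W
Q = ΔT / R_total = 35 / 0.2963

Q ≈ 118 W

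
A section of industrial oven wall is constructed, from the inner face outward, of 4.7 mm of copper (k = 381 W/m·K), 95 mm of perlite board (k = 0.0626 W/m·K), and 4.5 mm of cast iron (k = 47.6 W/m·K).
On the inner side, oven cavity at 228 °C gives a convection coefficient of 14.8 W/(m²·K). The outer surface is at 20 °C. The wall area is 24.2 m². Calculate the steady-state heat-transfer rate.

Using the resistance-network approach (series):
R_inner film = 1/(h_i·A) = 1/(14.8×24.2) = 0.002792 K/W
R_copper = L/(kA) = 0.0047/(381×24.2) = 5.098×10^-7 K/W
R_perlite board = L/(kA) = 0.095/(0.0626×24.2) = 0.06271 K/W
R_cast iron = L/(kA) = 0.0045/(47.6×24.2) = 3.907×10^-6 K/W
R_total = 0.06551 K/W
Q = ΔT / R_total = 208 / 0.06551

Q ≈ 3180 W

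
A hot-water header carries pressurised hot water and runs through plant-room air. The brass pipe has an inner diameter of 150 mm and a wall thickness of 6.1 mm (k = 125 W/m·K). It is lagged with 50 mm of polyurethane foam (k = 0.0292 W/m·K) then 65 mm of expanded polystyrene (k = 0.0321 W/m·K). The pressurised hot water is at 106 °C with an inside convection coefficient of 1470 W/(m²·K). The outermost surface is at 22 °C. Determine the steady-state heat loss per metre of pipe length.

Per-layer cylindrical resistances, series-summed:
R_inner film = 1/(h_i·2πr₁L) = 1/(1470×2π×0.075×1) = 0.001444 K/W
R_brass pipe wall = ln(81.1/75)/(2π×125×1) = 9.956×10^-5 K/W
R_polyurethane foam = ln(131.1/81.1)/(2π×0.0292×1) = 2.618 K/W
R_expanded polystyrene = ln(196.1/131.1)/(2π×0.0321×1) = 1.996 K/W
R_total = 4.616 K/W
Q = ΔT/R_total = 84/4.616

q′ ≈ 18.2 W/m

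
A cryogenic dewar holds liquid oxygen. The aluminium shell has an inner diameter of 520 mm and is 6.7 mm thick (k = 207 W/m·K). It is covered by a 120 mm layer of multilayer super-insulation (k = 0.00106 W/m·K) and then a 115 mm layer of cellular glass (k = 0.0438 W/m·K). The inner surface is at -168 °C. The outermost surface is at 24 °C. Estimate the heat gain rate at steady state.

Q ≈ 2.17 W

Radial (spherical) resistances in series:
R_aluminium shell = (1/0.26 − 1/0.2667)/(4π×207) = 3.714×10^-5 K/W
R_multilayer super-insulation = (1/0.2667 − 1/0.3867)/(4π×0.00106) = 87.35 K/W
R_cellular glass = (1/0.3867 − 1/0.5017)/(4π×0.0438) = 1.077 K/W
R_total = 88.43 K/W
Q = ΔT/R_total = 192/88.43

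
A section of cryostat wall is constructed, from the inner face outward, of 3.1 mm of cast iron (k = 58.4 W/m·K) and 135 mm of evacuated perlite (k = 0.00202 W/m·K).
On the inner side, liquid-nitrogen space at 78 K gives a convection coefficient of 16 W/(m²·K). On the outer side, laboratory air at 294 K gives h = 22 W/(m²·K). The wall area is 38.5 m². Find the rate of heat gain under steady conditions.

Q ≈ 124 W

Model the wall as resistances in series:
R_inner film = 1/(h_i·A) = 1/(16×38.5) = 0.001623 K/W
R_cast iron = L/(kA) = 0.0031/(58.4×38.5) = 1.379×10^-6 K/W
R_evacuated perlite = L/(kA) = 0.135/(0.00202×38.5) = 1.736 K/W
R_outer film = 1/(h_o·A) = 1/(22×38.5) = 0.001181 K/W
R_total = 1.739 K/W
Q = ΔT / R_total = 216 / 1.739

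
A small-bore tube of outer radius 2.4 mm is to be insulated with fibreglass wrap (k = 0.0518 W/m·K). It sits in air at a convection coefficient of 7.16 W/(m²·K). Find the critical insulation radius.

r_cr ≈ 7.23 mm

For a cylinder r_cr = k/h = 0.0518/7.16
r_cr = 7.23 mm; since the bare radius (2.4 mm) is below r_cr, adding a thin layer of insulation will *increase* heat loss.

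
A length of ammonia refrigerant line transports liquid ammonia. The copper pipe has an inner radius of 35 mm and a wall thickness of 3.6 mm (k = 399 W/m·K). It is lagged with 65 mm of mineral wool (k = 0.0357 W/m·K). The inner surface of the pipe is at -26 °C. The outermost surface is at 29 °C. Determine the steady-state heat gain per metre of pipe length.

q′ ≈ 12.5 W/m

Per-layer cylindrical resistances, series-summed:
R_copper pipe wall = ln(38.6/35)/(2π×399×1) = 3.905×10^-5 K/W
R_mineral wool = ln(103.6/38.6)/(2π×0.0357×1) = 4.401 K/W
R_total = 4.401 K/W
Q = ΔT/R_total = 55/4.401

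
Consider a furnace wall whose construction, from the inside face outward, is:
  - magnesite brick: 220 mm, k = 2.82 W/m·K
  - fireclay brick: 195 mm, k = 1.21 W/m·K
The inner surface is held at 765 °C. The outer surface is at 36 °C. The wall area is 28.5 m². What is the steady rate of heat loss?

Q ≈ 86900 W

Using the resistance-network approach (series):
R_magnesite brick = L/(kA) = 0.22/(2.82×28.5) = 0.002737 K/W
R_fireclay brick = L/(kA) = 0.195/(1.21×28.5) = 0.005655 K/W
R_total = 0.008392 K/W
Q = ΔT / R_total = 729 / 0.008392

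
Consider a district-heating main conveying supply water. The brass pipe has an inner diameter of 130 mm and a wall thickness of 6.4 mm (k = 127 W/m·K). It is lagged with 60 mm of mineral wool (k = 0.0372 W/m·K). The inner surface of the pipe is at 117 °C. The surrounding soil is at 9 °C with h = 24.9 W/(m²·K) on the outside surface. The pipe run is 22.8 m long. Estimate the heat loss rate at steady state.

For a radial system each layer contributes R = ln(r_out/r_in)/(2πkL); films add R = 1/(hA).
R_brass pipe wall = ln(71.4/65)/(2π×127×22.8) = 5.162×10^-6 K/W
R_mineral wool = ln(131.4/71.4)/(2π×0.0372×22.8) = 0.1145 K/W
R_outer film = 1/(h_o·2πr_oL) = 1/(24.9×2π×0.1314×22.8) = 0.002133 K/W
R_total = 0.1166 K/W
Q = ΔT/R_total = 108/0.1166

Q ≈ 926 W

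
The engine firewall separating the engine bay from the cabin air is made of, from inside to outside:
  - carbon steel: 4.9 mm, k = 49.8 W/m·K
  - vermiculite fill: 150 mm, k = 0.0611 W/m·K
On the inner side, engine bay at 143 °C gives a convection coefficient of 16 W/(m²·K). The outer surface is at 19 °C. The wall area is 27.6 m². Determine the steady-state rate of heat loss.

Q ≈ 1360 W

Thermal resistances in series:
R_inner film = 1/(h_i·A) = 1/(16×27.6) = 0.002264 K/W
R_carbon steel = L/(kA) = 0.0049/(49.8×27.6) = 3.565×10^-6 K/W
R_vermiculite fill = L/(kA) = 0.15/(0.0611×27.6) = 0.08895 K/W
R_total = 0.09122 K/W
Q = ΔT / R_total = 124 / 0.09122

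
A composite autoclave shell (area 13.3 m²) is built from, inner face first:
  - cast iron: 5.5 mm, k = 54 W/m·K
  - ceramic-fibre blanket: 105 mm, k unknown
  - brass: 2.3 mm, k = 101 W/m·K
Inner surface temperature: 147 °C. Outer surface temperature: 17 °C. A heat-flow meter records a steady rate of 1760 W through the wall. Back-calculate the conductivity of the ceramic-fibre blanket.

Series thermal resistances:
R_cast iron = L/(kA) = 0.0055/(54×13.3) = 7.658×10^-6 K/W
R_brass = L/(kA) = 0.0023/(101×13.3) = 1.712×10^-6 K/W
Sum of known resistances R_other = 9.37×10^-6 K/W
Total R = ΔT/Q = 130/1760 = 0.07386 K/W
R_ceramic-fibre blanket = R_total − R_other = 0.07385 K/W
k = L/(R·A) = 0.105/(0.07385×13.3)

k ≈ 0.107 W/(m·K)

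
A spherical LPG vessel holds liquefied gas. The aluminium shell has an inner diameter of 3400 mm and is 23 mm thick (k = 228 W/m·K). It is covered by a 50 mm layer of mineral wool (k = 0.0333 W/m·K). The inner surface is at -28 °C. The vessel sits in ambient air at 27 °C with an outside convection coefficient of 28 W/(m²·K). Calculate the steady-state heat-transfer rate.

Q ≈ 1370 W

Radial (spherical) resistances in series:
R_aluminium shell = (1/1.7 − 1/1.723)/(4π×228) = 2.741×10^-6 K/W
R_mineral wool = (1/1.723 − 1/1.773)/(4π×0.0333) = 0.03911 K/W
R_outer film = 1/(h·4πr_o²) = 1/(28×4π×1.773²) = 9.041×10^-4 K/W
R_total = 0.04002 K/W
Q = ΔT/R_total = 55/0.04002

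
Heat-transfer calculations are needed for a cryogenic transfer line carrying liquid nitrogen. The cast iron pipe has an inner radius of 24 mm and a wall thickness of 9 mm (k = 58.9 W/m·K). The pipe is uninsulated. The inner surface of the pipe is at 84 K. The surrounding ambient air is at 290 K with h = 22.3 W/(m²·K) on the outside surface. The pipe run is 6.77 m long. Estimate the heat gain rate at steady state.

Q ≈ 6420 W

Radial resistances (cylindrical: R_cond = ln(r_o/r_i)/(2πkL), R_conv = 1/(h·2πrL)):
R_cast iron pipe wall = ln(33/24)/(2π×58.9×6.77) = 1.271×10^-4 K/W
R_outer film = 1/(h_o·2πr_oL) = 1/(22.3×2π×0.033×6.77) = 0.03195 K/W
R_total = 0.03207 K/W
Q = ΔT/R_total = 206/0.03207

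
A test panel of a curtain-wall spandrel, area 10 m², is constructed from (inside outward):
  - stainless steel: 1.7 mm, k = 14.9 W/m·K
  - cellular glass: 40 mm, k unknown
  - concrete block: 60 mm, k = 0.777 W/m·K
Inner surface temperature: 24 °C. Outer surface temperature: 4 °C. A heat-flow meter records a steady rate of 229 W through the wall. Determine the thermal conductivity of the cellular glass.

Using the resistance-network approach (series):
R_stainless steel = L/(kA) = 0.0017/(14.9×10) = 1.141×10^-5 K/W
R_concrete block = L/(kA) = 0.06/(0.777×10) = 0.007722 K/W
Sum of known resistances R_other = 0.007733 K/W
Total R = ΔT/Q = 20/229 = 0.08734 K/W
R_cellular glass = R_total − R_other = 0.0796 K/W
k = L/(R·A) = 0.04/(0.0796×10)

k ≈ 0.0502 W/(m·K)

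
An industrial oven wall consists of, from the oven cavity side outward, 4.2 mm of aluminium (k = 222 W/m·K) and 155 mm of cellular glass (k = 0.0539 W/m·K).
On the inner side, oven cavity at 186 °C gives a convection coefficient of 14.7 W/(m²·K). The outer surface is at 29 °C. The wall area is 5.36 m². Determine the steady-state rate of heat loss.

Q ≈ 286 W

Thermal resistances in series:
R_inner film = 1/(h_i·A) = 1/(14.7×5.36) = 0.01269 K/W
R_aluminium = L/(kA) = 0.0042/(222×5.36) = 3.53×10^-6 K/W
R_cellular glass = L/(kA) = 0.155/(0.0539×5.36) = 0.5365 K/W
R_total = 0.5492 K/W
Q = ΔT / R_total = 157 / 0.5492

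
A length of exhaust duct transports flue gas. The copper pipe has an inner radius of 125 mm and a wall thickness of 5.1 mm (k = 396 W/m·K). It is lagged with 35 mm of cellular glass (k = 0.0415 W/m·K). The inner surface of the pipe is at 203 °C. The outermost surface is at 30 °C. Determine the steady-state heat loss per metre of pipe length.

q′ ≈ 189 W/m

Cylindrical conduction, so R = ln(r₂/r₁)/(2πkL) per layer, in series:
R_copper pipe wall = ln(130.1/125)/(2π×396×1) = 1.607×10^-5 K/W
R_cellular glass = ln(165.1/130.1)/(2π×0.0415×1) = 0.9137 K/W
R_total = 0.9137 K/W
Q = ΔT/R_total = 173/0.9137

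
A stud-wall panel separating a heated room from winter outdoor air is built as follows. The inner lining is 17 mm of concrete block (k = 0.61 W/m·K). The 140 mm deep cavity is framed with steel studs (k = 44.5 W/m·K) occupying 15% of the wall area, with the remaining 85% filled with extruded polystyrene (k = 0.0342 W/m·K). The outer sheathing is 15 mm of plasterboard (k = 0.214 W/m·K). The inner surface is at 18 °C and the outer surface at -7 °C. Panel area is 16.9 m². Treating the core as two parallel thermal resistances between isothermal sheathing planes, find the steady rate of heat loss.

Q ≈ 3560 W

Sheathing layers in series; stud and cavity paths in parallel between them.
R_inner = 0.017/(0.61×16.9) = 0.001649 K/W
R_stud  = 0.14/(44.5×0.15×16.9) = 0.001241 K/W
R_cav   = 0.14/(0.0342×0.85×16.9) = 0.285 K/W
1/R_core = 1/R_stud + 1/R_cav → R_core = 0.001236 K/W
R_outer = 0.015/(0.214×16.9) = 0.004148 K/W
R_total = 0.007032 K/W
Q = ΔT/R_total = 25/0.007032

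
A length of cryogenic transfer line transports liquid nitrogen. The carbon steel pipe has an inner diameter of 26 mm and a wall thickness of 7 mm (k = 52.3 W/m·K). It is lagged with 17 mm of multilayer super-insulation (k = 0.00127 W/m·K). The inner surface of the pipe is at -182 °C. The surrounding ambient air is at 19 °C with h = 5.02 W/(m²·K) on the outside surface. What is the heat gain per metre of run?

Cylindrical conduction, so R = ln(r₂/r₁)/(2πkL) per layer, in series:
R_carbon steel pipe wall = ln(20/13)/(2π×52.3×1) = 0.001311 K/W
R_multilayer super-insulation = ln(37/20)/(2π×0.00127×1) = 77.09 K/W
R_outer film = 1/(h_o·2πr_oL) = 1/(5.02×2π×0.037×1) = 0.8569 K/W
R_total = 77.95 K/W
Q = ΔT/R_total = 201/77.95

q′ ≈ 2.58 W/m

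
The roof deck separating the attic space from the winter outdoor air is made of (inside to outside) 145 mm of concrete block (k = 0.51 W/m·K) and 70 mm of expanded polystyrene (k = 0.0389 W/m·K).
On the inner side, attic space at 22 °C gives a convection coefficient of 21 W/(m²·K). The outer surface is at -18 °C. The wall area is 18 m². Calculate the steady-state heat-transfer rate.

Q ≈ 338 W

Thermal resistances in series:
R_inner film = 1/(h_i·A) = 1/(21×18) = 0.002646 K/W
R_concrete block = L/(kA) = 0.145/(0.51×18) = 0.0158 K/W
R_expanded polystyrene = L/(kA) = 0.07/(0.0389×18) = 0.09997 K/W
R_total = 0.1184 K/W
Q = ΔT / R_total = 40 / 0.1184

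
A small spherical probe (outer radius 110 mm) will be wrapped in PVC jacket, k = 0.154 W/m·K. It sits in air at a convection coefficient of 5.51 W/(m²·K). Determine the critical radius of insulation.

For a sphere r_cr = 2k/h = 2×0.154/5.51
r_cr = 55.9 mm; since the bare radius (110 mm) is above r_cr, any added insulation will reduce heat loss.

r_cr ≈ 55.9 mm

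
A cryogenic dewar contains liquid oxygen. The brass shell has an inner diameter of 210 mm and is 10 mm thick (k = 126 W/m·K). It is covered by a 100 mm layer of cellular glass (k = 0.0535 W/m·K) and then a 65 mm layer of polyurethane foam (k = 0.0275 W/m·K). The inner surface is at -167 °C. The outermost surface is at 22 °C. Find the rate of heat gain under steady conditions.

Q ≈ 20.7 W

Spherical conduction: R = (1/r_in − 1/r_out)/(4πk) per layer; series-sum.
R_brass shell = (1/0.105 − 1/0.115)/(4π×126) = 5.23×10^-4 K/W
R_cellular glass = (1/0.115 − 1/0.215)/(4π×0.0535) = 6.016 K/W
R_polyurethane foam = (1/0.215 − 1/0.28)/(4π×0.0275) = 3.124 K/W
R_total = 9.141 K/W
Q = ΔT/R_total = 189/9.141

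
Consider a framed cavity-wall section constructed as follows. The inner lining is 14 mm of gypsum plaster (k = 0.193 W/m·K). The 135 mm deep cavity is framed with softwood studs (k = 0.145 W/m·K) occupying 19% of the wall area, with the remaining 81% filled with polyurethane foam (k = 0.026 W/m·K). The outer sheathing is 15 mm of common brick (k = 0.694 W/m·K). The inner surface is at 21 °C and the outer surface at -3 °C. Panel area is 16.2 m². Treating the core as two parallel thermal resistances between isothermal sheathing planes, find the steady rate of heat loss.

Sheathing layers in series; stud and cavity paths in parallel between them.
R_inner = 0.014/(0.193×16.2) = 0.004478 K/W
R_stud  = 0.135/(0.145×0.19×16.2) = 0.3025 K/W
R_cav   = 0.135/(0.026×0.81×16.2) = 0.3957 K/W
1/R_core = 1/R_stud + 1/R_cav → R_core = 0.1714 K/W
R_outer = 0.015/(0.694×16.2) = 0.001334 K/W
R_total = 0.1772 K/W
Q = ΔT/R_total = 24/0.1772

Q ≈ 135 W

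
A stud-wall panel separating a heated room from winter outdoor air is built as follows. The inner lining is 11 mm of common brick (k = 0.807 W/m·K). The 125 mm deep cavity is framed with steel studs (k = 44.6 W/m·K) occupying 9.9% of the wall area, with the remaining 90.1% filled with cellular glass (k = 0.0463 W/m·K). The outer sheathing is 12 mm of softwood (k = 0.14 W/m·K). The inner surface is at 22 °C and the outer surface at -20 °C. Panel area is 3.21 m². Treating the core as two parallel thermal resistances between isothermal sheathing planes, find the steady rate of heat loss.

Sheathing layers in series; stud and cavity paths in parallel between them.
R_inner = 0.011/(0.807×3.21) = 0.004246 K/W
R_stud  = 0.125/(44.6×0.099×3.21) = 0.008819 K/W
R_cav   = 0.125/(0.0463×0.901×3.21) = 0.9335 K/W
1/R_core = 1/R_stud + 1/R_cav → R_core = 0.008737 K/W
R_outer = 0.012/(0.14×3.21) = 0.0267 K/W
R_total = 0.03969 K/W
Q = ΔT/R_total = 42/0.03969

Q ≈ 1060 W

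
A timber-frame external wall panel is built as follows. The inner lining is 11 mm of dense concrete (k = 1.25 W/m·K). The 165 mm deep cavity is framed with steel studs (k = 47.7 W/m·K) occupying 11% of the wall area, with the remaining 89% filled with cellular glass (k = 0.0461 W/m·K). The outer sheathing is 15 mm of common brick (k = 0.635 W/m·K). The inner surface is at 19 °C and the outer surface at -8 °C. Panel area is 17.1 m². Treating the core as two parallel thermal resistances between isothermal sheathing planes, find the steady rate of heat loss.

Q ≈ 7260 W

Sheathing layers in series; stud and cavity paths in parallel between them.
R_inner = 0.011/(1.25×17.1) = 5.146×10^-4 K/W
R_stud  = 0.165/(47.7×0.11×17.1) = 0.001839 K/W
R_cav   = 0.165/(0.0461×0.89×17.1) = 0.2352 K/W
1/R_core = 1/R_stud + 1/R_cav → R_core = 0.001825 K/W
R_outer = 0.015/(0.635×17.1) = 0.001381 K/W
R_total = 0.003721 K/W
Q = ΔT/R_total = 27/0.003721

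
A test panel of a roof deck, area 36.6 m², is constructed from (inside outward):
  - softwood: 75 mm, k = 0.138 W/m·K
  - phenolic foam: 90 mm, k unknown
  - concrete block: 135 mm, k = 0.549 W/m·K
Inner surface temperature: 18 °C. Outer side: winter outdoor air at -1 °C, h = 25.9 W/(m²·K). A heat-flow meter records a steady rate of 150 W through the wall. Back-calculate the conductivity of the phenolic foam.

Model the wall as resistances in series:
R_softwood = L/(kA) = 0.075/(0.138×36.6) = 0.01485 K/W
R_concrete block = L/(kA) = 0.135/(0.549×36.6) = 0.006719 K/W
R_outer film = 1/(h_o·A) = 1/(25.9×36.6) = 0.001055 K/W
Sum of known resistances R_other = 0.02262 K/W
Total R = ΔT/Q = 19/150 = 0.1267 K/W
R_phenolic foam = R_total − R_other = 0.104 K/W
k = L/(R·A) = 0.09/(0.104×36.6)

k ≈ 0.0236 W/(m·K)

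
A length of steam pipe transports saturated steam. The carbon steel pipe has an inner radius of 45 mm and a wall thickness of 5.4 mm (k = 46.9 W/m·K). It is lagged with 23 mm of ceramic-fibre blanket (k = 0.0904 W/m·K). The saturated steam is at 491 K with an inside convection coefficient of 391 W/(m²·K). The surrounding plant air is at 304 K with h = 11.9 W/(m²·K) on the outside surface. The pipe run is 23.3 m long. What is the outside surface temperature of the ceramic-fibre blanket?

T ≈ 344 K

Treating each annulus and film as a series resistance:
R_inner film = 1/(h_i·2πr₁L) = 1/(391×2π×0.045×23.3) = 3.882×10^-4 K/W
R_carbon steel pipe wall = ln(50.4/45)/(2π×46.9×23.3) = 1.651×10^-5 K/W
R_ceramic-fibre blanket = ln(73.4/50.4)/(2π×0.0904×23.3) = 0.02841 K/W
R_outer film = 1/(h_o·2πr_oL) = 1/(11.9×2π×0.0734×23.3) = 0.00782 K/W
R_total = 0.03663 K/W
Q = ΔT/R_total = 187/0.03663
Q = 5110 W
T_interface = T_inner − Q·ΣR(inner→interface) = 491 − 5110×0.02881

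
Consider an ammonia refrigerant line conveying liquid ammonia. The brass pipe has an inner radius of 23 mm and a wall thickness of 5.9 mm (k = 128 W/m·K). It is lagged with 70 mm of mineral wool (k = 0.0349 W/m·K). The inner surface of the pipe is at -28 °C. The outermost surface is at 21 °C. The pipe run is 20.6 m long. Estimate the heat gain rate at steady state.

Q ≈ 180 W

Cylindrical conduction, so R = ln(r₂/r₁)/(2πkL) per layer, in series:
R_brass pipe wall = ln(28.9/23)/(2π×128×20.6) = 1.378×10^-5 K/W
R_mineral wool = ln(98.9/28.9)/(2π×0.0349×20.6) = 0.2723 K/W
R_total = 0.2724 K/W
Q = ΔT/R_total = 49/0.2724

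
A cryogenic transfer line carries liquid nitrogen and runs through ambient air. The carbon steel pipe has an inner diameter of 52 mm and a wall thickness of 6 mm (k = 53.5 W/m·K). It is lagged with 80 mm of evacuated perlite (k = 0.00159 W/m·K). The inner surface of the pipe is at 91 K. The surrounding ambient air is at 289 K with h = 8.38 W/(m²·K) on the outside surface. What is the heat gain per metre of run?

Radial resistances (cylindrical: R_cond = ln(r_o/r_i)/(2πkL), R_conv = 1/(h·2πrL)):
R_carbon steel pipe wall = ln(32/26)/(2π×53.5×1) = 6.177×10^-4 K/W
R_evacuated perlite = ln(112/32)/(2π×0.00159×1) = 125.4 K/W
R_outer film = 1/(h_o·2πr_oL) = 1/(8.38×2π×0.112×1) = 0.1696 K/W
R_total = 125.6 K/W
Q = ΔT/R_total = 198/125.6

q′ ≈ 1.58 W/m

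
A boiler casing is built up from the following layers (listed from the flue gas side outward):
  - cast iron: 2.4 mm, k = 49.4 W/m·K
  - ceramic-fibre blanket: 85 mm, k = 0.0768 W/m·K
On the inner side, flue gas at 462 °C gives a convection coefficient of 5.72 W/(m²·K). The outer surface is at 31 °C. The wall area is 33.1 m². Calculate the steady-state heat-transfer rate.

Model the wall as resistances in series:
R_inner film = 1/(h_i·A) = 1/(5.72×33.1) = 0.005282 K/W
R_cast iron = L/(kA) = 0.0024/(49.4×33.1) = 1.468×10^-6 K/W
R_ceramic-fibre blanket = L/(kA) = 0.085/(0.0768×33.1) = 0.03344 K/W
R_total = 0.03872 K/W
Q = ΔT / R_total = 431 / 0.03872

Q ≈ 11100 W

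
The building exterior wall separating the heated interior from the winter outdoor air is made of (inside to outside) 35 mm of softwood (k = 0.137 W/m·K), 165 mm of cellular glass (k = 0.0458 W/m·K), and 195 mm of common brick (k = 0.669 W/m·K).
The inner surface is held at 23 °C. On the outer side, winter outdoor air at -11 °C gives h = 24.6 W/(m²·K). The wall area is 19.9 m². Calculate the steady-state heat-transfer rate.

Q ≈ 161 W

Thermal resistances in series:
R_softwood = L/(kA) = 0.035/(0.137×19.9) = 0.01284 K/W
R_cellular glass = L/(kA) = 0.165/(0.0458×19.9) = 0.181 K/W
R_common brick = L/(kA) = 0.195/(0.669×19.9) = 0.01465 K/W
R_outer film = 1/(h_o·A) = 1/(24.6×19.9) = 0.002043 K/W
R_total = 0.2106 K/W
Q = ΔT / R_total = 34 / 0.2106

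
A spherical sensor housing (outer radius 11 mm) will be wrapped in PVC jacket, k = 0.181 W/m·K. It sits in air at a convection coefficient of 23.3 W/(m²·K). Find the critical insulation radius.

r_cr ≈ 15.5 mm

For a sphere r_cr = 2k/h = 2×0.181/23.3
r_cr = 15.5 mm; since the bare radius (11 mm) is below r_cr, adding a thin layer of insulation will *increase* heat loss.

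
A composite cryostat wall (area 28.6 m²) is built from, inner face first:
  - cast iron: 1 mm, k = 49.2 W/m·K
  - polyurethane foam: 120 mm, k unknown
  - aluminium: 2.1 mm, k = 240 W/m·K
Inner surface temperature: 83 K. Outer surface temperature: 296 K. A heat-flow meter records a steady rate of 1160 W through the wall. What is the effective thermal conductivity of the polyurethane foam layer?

k ≈ 0.0229 W/(m·K)

Using the resistance-network approach (series):
R_cast iron = L/(kA) = 0.001/(49.2×28.6) = 7.107×10^-7 K/W
R_aluminium = L/(kA) = 0.0021/(240×28.6) = 3.059×10^-7 K/W
Sum of known resistances R_other = 1.017×10^-6 K/W
Total R = ΔT/Q = 213/1160 = 0.1836 K/W
R_polyurethane foam = R_total − R_other = 0.1836 K/W
k = L/(R·A) = 0.12/(0.1836×28.6)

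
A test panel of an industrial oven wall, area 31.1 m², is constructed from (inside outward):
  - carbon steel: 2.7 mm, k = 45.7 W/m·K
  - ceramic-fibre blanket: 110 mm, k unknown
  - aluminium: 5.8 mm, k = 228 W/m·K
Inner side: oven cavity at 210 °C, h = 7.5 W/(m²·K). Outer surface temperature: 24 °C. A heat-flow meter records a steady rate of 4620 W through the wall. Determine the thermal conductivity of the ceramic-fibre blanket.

Model the wall as resistances in series:
R_inner film = 1/(h_i·A) = 1/(7.5×31.1) = 0.004287 K/W
R_carbon steel = L/(kA) = 0.0027/(45.7×31.1) = 1.9×10^-6 K/W
R_aluminium = L/(kA) = 0.0058/(228×31.1) = 8.18×10^-7 K/W
Sum of known resistances R_other = 0.00429 K/W
Total R = ΔT/Q = 186/4620 = 0.04026 K/W
R_ceramic-fibre blanket = R_total − R_other = 0.03597 K/W
k = L/(R·A) = 0.11/(0.03597×31.1)

k ≈ 0.0983 W/(m·K)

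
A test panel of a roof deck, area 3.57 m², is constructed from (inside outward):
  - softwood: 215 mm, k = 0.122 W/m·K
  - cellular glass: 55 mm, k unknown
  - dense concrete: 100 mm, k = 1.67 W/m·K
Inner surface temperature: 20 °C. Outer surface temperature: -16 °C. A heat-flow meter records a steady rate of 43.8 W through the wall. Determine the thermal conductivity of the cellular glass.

k ≈ 0.0495 W/(m·K)

Model the wall as resistances in series:
R_softwood = L/(kA) = 0.215/(0.122×3.57) = 0.4936 K/W
R_dense concrete = L/(kA) = 0.1/(1.67×3.57) = 0.01677 K/W
Sum of known resistances R_other = 0.5104 K/W
Total R = ΔT/Q = 36/43.8 = 0.8219 K/W
R_cellular glass = R_total − R_other = 0.3115 K/W
k = L/(R·A) = 0.055/(0.3115×3.57)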